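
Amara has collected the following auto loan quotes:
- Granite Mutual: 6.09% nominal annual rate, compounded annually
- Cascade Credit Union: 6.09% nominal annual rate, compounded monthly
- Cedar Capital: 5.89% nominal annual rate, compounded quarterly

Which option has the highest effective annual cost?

Cascade Credit Union

Granite Mutual: compounded annually, EAR = 6.090%
Cascade Credit Union: (1 + 0.0609/12)^12 − 1 = 6.263%
Cedar Capital: (1 + 0.0589/4)^4 − 1 = 6.021%
The highest effective annual rate is Cascade Credit Union at 6.263%.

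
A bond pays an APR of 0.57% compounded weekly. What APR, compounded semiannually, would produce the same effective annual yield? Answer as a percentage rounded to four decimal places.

0.5708%

EAR = (1 + 0.0057/52)^52 − 1 = 0.005716.
Solve (1 + r/2)^2 = 1.005716: r/2 = 1.005716^(1/2) − 1 = 0.002854, so r = 0.005708 = 0.5708%.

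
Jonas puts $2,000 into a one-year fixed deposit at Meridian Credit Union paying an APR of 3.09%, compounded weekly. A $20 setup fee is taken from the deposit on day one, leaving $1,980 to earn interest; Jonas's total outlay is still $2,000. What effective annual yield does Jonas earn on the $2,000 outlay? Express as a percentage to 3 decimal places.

Value after one year: 1,980 × (1 + 0.0309/52)^52 = 1,980 × 1.031373 = $2,042.12.
Effective yield on the $2,000 outlay: 2,042.12 / 2,000 − 1 = 0.021059 = 2.106%.

2.106%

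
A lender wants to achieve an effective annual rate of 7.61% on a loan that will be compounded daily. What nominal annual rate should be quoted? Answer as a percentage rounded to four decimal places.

(1 + r/365)^365 − 1 = 0.0761, so 1 + r/365 = 1.0761^(1/365).
r/365 = 0.000201, so r = 0.073351 = 7.3351%.

7.3351%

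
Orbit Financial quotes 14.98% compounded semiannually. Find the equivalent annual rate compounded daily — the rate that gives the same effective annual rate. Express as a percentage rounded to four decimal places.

EAR = (1 + 0.1498/2)^2 − 1 = 0.155410.
Solve (1 + r/365)^365 = 1.155410: r/365 = 1.155410^(1/365) − 1 = 0.000396, so r = 0.144484 = 14.4484%.

14.4484%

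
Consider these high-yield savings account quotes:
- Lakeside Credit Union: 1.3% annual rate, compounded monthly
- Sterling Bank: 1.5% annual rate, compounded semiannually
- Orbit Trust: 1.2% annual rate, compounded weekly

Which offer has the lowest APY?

Orbit Trust

Lakeside Credit Union: (1 + 0.013/12)^12 − 1 = 1.308%
Sterling Bank: (1 + 0.015/2)^2 − 1 = 1.506%
Orbit Trust: (1 + 0.012/52)^52 − 1 = 1.207%
The lowest effective annual rate is Orbit Trust at 1.207%.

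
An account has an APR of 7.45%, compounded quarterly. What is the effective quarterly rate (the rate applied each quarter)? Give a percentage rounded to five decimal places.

With a nominal annual rate compounded quarterly, the periodic rate is the nominal rate divided by 4.
i = 0.0745 / 4 = 0.0186250 = 1.86250%.

1.86250%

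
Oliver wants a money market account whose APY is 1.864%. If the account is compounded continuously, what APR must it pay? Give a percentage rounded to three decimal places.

Continuous: nominal r satisfies e^r − 1 = 0.01864.
r = ln(1 + 0.01864) = ln(1.01864) = 0.018468 = 1.847%.

1.847%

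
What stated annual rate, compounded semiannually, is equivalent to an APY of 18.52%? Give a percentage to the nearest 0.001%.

17.734%

(1 + r/2)^2 − 1 = 0.1852, so 1 + r/2 = 1.1852^(1/2).
r/2 = 0.088669, so r = 0.177338 = 17.734%.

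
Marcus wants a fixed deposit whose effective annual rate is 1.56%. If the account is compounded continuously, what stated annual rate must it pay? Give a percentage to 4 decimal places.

1.5480%

Continuous: nominal r satisfies e^r − 1 = 0.0156.
r = ln(1 + 0.0156) = ln(1.0156) = 0.015480 = 1.5480%.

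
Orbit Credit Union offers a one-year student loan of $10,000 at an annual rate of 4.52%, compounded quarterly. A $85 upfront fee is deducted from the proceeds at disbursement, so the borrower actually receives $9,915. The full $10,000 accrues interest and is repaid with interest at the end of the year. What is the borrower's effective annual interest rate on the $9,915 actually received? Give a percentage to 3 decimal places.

5.494%

Amount owed after one year: 10,000 × (1 + 0.0452/4)^4 = 10,000 × 1.045972 = $10,459.72.
Effective rate on net proceeds: 10,459.72 / 9,915 − 1 = 0.054939 = 5.494%.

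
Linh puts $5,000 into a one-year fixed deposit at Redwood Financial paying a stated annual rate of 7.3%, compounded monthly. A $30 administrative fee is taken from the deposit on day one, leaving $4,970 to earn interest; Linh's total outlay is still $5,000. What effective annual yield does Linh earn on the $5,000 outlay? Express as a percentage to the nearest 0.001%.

Value after one year: 4,970 × (1 + 0.073/12)^12 = 4,970 × 1.075493 = $5,345.20.
Effective yield on the $5,000 outlay: 5,345.20 / 5,000 − 1 = 0.069040 = 6.904%.

6.904%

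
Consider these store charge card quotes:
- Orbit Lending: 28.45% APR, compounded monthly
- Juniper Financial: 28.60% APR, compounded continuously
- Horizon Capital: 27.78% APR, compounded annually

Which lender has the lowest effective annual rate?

Orbit Lending: (1 + 0.2845/12)^12 − 1 = 32.469%
Juniper Financial: e^0.2860 − 1 = 33.109%
Horizon Capital: compounded annually, EAR = 27.780%
The lowest effective annual rate is Horizon Capital at 27.780%.

Horizon Capital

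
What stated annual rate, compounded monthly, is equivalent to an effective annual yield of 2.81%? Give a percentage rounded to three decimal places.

2.774%

(1 + r/12)^12 − 1 = 0.0281, so 1 + r/12 = 1.0281^(1/12).
r/12 = 0.002312, so r = 0.027744 = 2.774%.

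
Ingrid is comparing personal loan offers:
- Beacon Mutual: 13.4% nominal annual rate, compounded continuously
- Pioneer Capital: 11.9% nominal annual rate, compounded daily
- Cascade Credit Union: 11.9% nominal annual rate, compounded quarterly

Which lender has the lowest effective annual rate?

Cascade Credit Union

Beacon Mutual: e^0.134 − 1 = 14.339%
Pioneer Capital: (1 + 0.119/365)^365 − 1 = 12.635%
Cascade Credit Union: (1 + 0.119/4)^4 − 1 = 12.442%
The lowest effective annual rate is Cascade Credit Union at 12.442%.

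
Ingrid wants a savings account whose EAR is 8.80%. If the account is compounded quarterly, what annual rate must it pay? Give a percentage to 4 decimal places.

(1 + r/4)^4 − 1 = 0.0880, so 1 + r/4 = 1.0880^(1/4).
r/4 = 0.021309, so r = 0.085237 = 8.5237%.

8.5237%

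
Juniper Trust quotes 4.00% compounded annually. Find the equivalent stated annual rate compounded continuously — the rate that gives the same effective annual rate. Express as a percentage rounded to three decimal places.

Compounded annually, EAR = nominal = 0.040000.
Equivalent continuous rate: r = ln(1 + 0.040000) = 0.039221 = 3.922%.

3.922%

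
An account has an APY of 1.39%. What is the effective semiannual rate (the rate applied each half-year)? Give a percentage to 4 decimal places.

The per-half-year rate i satisfies (1 + i)^2 = 1 + 0.0139.
i = 1.0139^(1/2) − 1 = 0.0069260 = 0.6926%.

0.6926%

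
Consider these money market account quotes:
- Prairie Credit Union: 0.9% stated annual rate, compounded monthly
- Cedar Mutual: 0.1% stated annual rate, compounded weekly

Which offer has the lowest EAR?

Prairie Credit Union: (1 + 0.009/12)^12 − 1 = 0.904%
Cedar Mutual: (1 + 0.001/52)^52 − 1 = 0.100%
The lowest effective annual rate is Cedar Mutual at 0.100%.

Cedar Mutual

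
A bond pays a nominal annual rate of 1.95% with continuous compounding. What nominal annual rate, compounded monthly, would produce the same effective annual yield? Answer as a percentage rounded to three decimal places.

EAR under continuous compounding: e^0.0195 − 1 = 0.019691.
Solve (1 + r/12)^12 = 1.019691: r/12 = 1.019691^(1/12) − 1 = 0.001626, so r = 0.019516 = 1.952%.

1.952%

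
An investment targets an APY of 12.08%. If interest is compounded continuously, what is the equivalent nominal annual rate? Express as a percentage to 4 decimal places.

Continuous: nominal r satisfies e^r − 1 = 0.1208.
r = ln(1 + 0.1208) = ln(1.1208) = 0.114043 = 11.4043%.

11.4043%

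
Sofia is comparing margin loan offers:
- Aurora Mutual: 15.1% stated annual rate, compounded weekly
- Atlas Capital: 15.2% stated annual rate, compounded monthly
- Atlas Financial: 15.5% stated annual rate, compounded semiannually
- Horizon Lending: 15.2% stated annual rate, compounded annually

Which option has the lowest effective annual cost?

Aurora Mutual: (1 + 0.151/52)^52 − 1 = 16.274%
Atlas Capital: (1 + 0.152/12)^12 − 1 = 16.305%
Atlas Financial: (1 + 0.155/2)^2 − 1 = 16.101%
Horizon Lending: compounded annually, EAR = 15.200%
The lowest effective annual rate is Horizon Lending at 15.200%.

Horizon Lending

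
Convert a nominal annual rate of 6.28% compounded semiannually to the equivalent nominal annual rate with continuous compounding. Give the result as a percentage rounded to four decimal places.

6.1834%

EAR = (1 + 0.0628/2)^2 − 1 = 0.063786.
Equivalent continuous rate: r = ln(1 + 0.063786) = 0.061834 = 6.1834%.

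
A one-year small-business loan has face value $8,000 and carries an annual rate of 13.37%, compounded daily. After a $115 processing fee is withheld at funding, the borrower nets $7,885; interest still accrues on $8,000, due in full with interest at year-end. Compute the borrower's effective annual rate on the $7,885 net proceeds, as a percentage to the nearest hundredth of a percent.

15.97%

Amount owed after one year: 8,000 × (1 + 0.1337/365)^365 = 8,000 × 1.143022 = $9,144.17.
Effective rate on net proceeds: 9,144.17 / 7,885 − 1 = 0.159692 = 15.97%.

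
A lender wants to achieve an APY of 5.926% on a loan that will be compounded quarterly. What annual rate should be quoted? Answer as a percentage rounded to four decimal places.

5.7987%

(1 + r/4)^4 − 1 = 0.05926, so 1 + r/4 = 1.05926^(1/4).
r/4 = 0.014497, so r = 0.057987 = 5.7987%.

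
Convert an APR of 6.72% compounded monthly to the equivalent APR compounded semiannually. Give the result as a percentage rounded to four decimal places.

EAR = (1 + 0.0672/12)^12 − 1 = 0.069309.
Solve (1 + r/2)^2 = 1.069309: r/2 = 1.069309^(1/2) − 1 = 0.034074, so r = 0.068148 = 6.8148%.

6.8148%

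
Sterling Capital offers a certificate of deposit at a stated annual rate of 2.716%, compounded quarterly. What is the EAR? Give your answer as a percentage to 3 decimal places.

EAR = (1 + 0.02716/4)^4 − 1.
= 1.027438 − 1 = 2.744%.

2.744%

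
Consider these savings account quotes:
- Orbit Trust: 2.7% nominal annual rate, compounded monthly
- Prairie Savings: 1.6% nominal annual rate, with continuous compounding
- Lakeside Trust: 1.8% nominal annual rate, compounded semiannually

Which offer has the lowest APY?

Prairie Savings

Orbit Trust: (1 + 0.027/12)^12 − 1 = 2.734%
Prairie Savings: e^0.016 − 1 = 1.613%
Lakeside Trust: (1 + 0.018/2)^2 − 1 = 1.808%
The lowest effective annual rate is Prairie Savings at 1.613%.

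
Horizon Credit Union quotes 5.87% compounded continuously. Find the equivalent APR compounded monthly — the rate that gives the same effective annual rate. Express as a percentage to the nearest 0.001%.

EAR under continuous compounding: e^0.0587 − 1 = 0.060457.
Solve (1 + r/12)^12 = 1.060457: r/12 = 1.060457^(1/12) − 1 = 0.004904, so r = 0.058844 = 5.884%.

5.884%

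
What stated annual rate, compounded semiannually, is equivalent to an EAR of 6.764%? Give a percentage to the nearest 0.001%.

6.653%

(1 + r/2)^2 − 1 = 0.06764, so 1 + r/2 = 1.06764^(1/2).
r/2 = 0.033267, so r = 0.066533 = 6.653%.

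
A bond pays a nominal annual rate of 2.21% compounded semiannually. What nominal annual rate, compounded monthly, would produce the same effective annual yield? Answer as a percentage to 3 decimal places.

EAR = (1 + 0.0221/2)^2 − 1 = 0.022222.
Solve (1 + r/12)^12 = 1.022222: r/12 = 1.022222^(1/12) − 1 = 0.001833, so r = 0.021999 = 2.200%.

2.200%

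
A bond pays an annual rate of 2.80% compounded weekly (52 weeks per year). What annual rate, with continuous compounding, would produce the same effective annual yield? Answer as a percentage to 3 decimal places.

2.799%

EAR = (1 + 0.0280/52)^52 − 1 = 0.028388.
Equivalent continuous rate: r = ln(1 + 0.028388) = 0.027992 = 2.799%.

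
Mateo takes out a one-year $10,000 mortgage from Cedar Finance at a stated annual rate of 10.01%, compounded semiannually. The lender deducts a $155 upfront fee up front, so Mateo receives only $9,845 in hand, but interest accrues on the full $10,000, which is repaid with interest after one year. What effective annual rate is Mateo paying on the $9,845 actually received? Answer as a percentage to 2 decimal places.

12.00%

Amount owed after one year: 10,000 × (1 + 0.1001/2)^2 = 10,000 × 1.102605 = $11,026.05.
Effective rate on net proceeds: 11,026.05 / 9,845 − 1 = 0.119964 = 12.00%.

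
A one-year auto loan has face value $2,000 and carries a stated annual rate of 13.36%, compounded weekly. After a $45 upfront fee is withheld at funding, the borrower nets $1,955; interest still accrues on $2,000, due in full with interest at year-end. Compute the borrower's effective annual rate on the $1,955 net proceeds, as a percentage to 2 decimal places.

16.90%

Amount owed after one year: 2,000 × (1 + 0.1336/52)^52 = 2,000 × 1.142740 = $2,285.48.
Effective rate on net proceeds: 2,285.48 / 1,955 − 1 = 0.169043 = 16.90%.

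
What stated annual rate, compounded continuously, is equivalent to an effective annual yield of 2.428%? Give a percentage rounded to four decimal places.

2.3990%

Continuous: nominal r satisfies e^r − 1 = 0.02428.
r = ln(1 + 0.02428) = ln(1.02428) = 0.023990 = 2.3990%.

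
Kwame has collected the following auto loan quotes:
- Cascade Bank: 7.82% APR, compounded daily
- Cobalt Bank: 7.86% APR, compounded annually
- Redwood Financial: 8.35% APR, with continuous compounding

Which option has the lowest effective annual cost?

Cascade Bank: (1 + 0.0782/365)^365 − 1 = 8.133%
Cobalt Bank: compounded annually, EAR = 7.860%
Redwood Financial: e^0.0835 − 1 = 8.709%
The lowest effective annual rate is Cobalt Bank at 7.860%.

Cobalt Bank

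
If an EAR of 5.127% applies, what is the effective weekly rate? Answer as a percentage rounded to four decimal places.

0.0962%

The per-week rate i satisfies (1 + i)^52 = 1 + 0.05127.
i = 1.05127^(1/52) − 1 = 0.0009620 = 0.0962%.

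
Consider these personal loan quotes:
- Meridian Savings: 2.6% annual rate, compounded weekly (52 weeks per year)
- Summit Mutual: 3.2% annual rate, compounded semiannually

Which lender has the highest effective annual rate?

Meridian Savings: (1 + 0.026/52)^52 − 1 = 2.633%
Summit Mutual: (1 + 0.032/2)^2 − 1 = 3.226%
The highest effective annual rate is Summit Mutual at 3.226%.

Summit Mutual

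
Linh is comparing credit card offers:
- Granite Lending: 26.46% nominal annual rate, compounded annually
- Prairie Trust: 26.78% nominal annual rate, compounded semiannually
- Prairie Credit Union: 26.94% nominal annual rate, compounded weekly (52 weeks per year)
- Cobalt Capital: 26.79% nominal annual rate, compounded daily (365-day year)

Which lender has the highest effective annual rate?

Prairie Credit Union

Granite Lending: compounded annually, EAR = 26.460%
Prairie Trust: (1 + 0.2678/2)^2 − 1 = 28.573%
Prairie Credit Union: (1 + 0.2694/52)^52 − 1 = 30.827%
Cobalt Capital: (1 + 0.2679/365)^365 − 1 = 30.709%
The highest effective annual rate is Prairie Credit Union at 30.827%.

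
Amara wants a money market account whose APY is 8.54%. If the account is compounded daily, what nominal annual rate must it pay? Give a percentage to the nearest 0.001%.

(1 + r/365)^365 − 1 = 0.0854, so 1 + r/365 = 1.0854^(1/365).
r/365 = 0.000225, so r = 0.081958 = 8.196%.

8.196%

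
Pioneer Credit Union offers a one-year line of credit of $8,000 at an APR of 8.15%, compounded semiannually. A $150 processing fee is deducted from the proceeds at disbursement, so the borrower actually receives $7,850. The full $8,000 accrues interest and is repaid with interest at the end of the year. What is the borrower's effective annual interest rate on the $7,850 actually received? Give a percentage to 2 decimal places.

Amount owed after one year: 8,000 × (1 + 0.0815/2)^2 = 8,000 × 1.083161 = $8,665.28.
Effective rate on net proceeds: 8,665.28 / 7,850 − 1 = 0.103858 = 10.39%.

10.39%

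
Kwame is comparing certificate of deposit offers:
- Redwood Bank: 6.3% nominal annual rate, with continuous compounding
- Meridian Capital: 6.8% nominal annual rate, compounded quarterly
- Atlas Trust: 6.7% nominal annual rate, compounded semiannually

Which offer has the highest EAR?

Meridian Capital

Redwood Bank: e^0.063 − 1 = 6.503%
Meridian Capital: (1 + 0.068/4)^4 − 1 = 6.975%
Atlas Trust: (1 + 0.067/2)^2 − 1 = 6.812%
The highest effective annual rate is Meridian Capital at 6.975%.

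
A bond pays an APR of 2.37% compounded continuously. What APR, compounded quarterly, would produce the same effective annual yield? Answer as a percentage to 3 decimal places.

EAR under continuous compounding: e^0.0237 − 1 = 0.023983.
Solve (1 + r/4)^4 = 1.023983: r/4 = 1.023983^(1/4) − 1 = 0.005943, so r = 0.023770 = 2.377%.

2.377%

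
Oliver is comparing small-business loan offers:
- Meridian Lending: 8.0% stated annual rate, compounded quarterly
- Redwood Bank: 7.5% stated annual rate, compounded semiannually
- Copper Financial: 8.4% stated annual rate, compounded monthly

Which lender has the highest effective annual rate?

Meridian Lending: (1 + 0.080/4)^4 − 1 = 8.243%
Redwood Bank: (1 + 0.075/2)^2 − 1 = 7.641%
Copper Financial: (1 + 0.084/12)^12 − 1 = 8.731%
The highest effective annual rate is Copper Financial at 8.731%.

Copper Financial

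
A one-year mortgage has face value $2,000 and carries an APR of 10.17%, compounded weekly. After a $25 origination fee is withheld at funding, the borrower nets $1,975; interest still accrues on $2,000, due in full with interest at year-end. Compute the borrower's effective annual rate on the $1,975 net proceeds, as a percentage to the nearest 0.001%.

Amount owed after one year: 2,000 × (1 + 0.1017/52)^52 = 2,000 × 1.106941 = $2,213.88.
Effective rate on net proceeds: 2,213.88 / 1,975 − 1 = 0.120953 = 12.095%.

12.095%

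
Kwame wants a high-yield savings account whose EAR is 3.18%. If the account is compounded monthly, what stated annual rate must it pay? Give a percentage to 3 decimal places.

3.135%

(1 + r/12)^12 − 1 = 0.0318, so 1 + r/12 = 1.0318^(1/12).
r/12 = 0.002612, so r = 0.031346 = 3.135%.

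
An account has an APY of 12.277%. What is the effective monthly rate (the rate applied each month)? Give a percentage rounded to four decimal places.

0.9697%

The per-month rate i satisfies (1 + i)^12 = 1 + 0.12277.
i = 1.12277^(1/12) − 1 = 0.0096966 = 0.9697%.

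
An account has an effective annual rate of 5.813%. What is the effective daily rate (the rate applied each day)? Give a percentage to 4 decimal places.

The per-day rate i satisfies (1 + i)^365 = 1 + 0.05813.
i = 1.05813^(1/365) − 1 = 0.0001548 = 0.0155%.

0.0155%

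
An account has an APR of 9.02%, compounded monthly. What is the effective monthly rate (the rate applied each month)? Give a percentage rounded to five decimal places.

With a nominal annual rate compounded monthly, the periodic rate is the nominal rate divided by 12.
i = 0.0902 / 12 = 0.0075167 = 0.75167%.

0.75167%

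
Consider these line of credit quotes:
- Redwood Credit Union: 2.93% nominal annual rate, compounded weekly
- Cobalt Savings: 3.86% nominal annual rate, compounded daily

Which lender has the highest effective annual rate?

Redwood Credit Union: (1 + 0.0293/52)^52 − 1 = 2.972%
Cobalt Savings: (1 + 0.0386/365)^365 − 1 = 3.935%
The highest effective annual rate is Cobalt Savings at 3.935%.

Cobalt Savings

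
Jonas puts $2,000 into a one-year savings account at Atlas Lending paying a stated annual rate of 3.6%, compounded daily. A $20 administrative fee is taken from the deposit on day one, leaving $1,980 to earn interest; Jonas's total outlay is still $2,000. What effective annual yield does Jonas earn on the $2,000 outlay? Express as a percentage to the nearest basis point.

Value after one year: 1,980 × (1 + 0.036/365)^365 = 1,980 × 1.036654 = $2,052.57.
Effective yield on the $2,000 outlay: 2,052.57 / 2,000 − 1 = 0.026287 = 2.63%.

2.63%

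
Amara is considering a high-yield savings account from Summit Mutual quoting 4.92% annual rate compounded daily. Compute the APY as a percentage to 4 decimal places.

EAR = (1 + 0.0492/365)^365 − 1.
= 1.050427 − 1 = 5.0427%.

5.0427%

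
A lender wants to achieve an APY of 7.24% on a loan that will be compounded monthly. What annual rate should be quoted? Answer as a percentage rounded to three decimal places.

(1 + r/12)^12 − 1 = 0.0724, so 1 + r/12 = 1.0724^(1/12).
r/12 = 0.005842, so r = 0.070103 = 7.010%.

7.010%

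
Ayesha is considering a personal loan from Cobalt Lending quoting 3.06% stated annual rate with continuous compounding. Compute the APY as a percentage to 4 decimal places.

With continuous compounding, EAR = e^0.0306 − 1.
e^0.0306 = 1.031073, so EAR = 0.031073 = 3.1073%.

3.1073%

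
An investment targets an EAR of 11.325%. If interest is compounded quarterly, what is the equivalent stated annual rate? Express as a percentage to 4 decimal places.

10.8735%

(1 + r/4)^4 − 1 = 0.11325, so 1 + r/4 = 1.11325^(1/4).
r/4 = 0.027184, so r = 0.108735 = 10.8735%.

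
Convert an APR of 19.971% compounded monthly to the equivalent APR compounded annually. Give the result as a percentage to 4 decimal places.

21.9043%

EAR = (1 + 0.19971/12)^12 − 1 = 0.219043.
Compounded annually, the equivalent nominal rate is the EAR itself: 21.9043%.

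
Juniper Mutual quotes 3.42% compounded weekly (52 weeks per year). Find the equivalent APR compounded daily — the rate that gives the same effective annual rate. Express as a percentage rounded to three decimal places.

3.419%

EAR = (1 + 0.0342/52)^52 − 1 = 0.034780.
Solve (1 + r/365)^365 = 1.034780: r/365 = 1.034780^(1/365) − 1 = 0.000094, so r = 0.034190 = 3.419%.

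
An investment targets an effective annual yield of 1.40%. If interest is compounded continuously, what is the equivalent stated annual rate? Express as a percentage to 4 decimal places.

Continuous: nominal r satisfies e^r − 1 = 0.0140.
r = ln(1 + 0.0140) = ln(1.0140) = 0.013903 = 1.3903%.

1.3903%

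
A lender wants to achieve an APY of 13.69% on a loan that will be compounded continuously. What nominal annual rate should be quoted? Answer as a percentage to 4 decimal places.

12.8305%

Continuous: nominal r satisfies e^r − 1 = 0.1369.
r = ln(1 + 0.1369) = ln(1.1369) = 0.128305 = 12.8305%.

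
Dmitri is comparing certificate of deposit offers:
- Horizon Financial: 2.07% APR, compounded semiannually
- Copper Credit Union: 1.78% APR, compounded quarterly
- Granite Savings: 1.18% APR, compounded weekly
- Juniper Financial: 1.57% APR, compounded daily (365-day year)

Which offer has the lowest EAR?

Granite Savings

Horizon Financial: (1 + 0.0207/2)^2 − 1 = 2.081%
Copper Credit Union: (1 + 0.0178/4)^4 − 1 = 1.792%
Granite Savings: (1 + 0.0118/52)^52 − 1 = 1.187%
Juniper Financial: (1 + 0.0157/365)^365 − 1 = 1.582%
The lowest effective annual rate is Granite Savings at 1.187%.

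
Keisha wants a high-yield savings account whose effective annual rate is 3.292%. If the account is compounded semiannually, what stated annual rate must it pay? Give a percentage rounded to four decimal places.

3.2653%

(1 + r/2)^2 − 1 = 0.03292, so 1 + r/2 = 1.03292^(1/2).
r/2 = 0.016327, so r = 0.032653 = 3.2653%.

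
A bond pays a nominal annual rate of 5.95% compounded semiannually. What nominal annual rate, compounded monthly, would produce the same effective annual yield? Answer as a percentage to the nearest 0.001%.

5.878%

EAR = (1 + 0.0595/2)^2 − 1 = 0.060385.
Solve (1 + r/12)^12 = 1.060385: r/12 = 1.060385^(1/12) − 1 = 0.004898, so r = 0.058776 = 5.878%.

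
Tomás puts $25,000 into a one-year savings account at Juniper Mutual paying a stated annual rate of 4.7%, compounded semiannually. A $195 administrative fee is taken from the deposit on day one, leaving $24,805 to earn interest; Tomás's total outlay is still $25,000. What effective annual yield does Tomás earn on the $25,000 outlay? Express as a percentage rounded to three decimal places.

3.938%

Value after one year: 24,805 × (1 + 0.047/2)^2 = 24,805 × 1.047552 = $25,984.53.
Effective yield on the $25,000 outlay: 25,984.53 / 25,000 − 1 = 0.039381 = 3.938%.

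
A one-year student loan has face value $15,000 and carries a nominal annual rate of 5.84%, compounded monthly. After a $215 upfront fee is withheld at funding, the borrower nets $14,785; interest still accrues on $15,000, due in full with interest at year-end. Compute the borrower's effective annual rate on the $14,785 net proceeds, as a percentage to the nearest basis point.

Amount owed after one year: 15,000 × (1 + 0.0584/12)^12 = 15,000 × 1.059989 = $15,899.83.
Effective rate on net proceeds: 15,899.83 / 14,785 − 1 = 0.075403 = 7.54%.

7.54%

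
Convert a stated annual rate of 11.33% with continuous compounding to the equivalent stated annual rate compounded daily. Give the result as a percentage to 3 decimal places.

11.332%

EAR under continuous compounding: e^0.1133 − 1 = 0.119968.
Solve (1 + r/365)^365 = 1.119968: r/365 = 1.119968^(1/365) − 1 = 0.000310, so r = 0.113318 = 11.332%.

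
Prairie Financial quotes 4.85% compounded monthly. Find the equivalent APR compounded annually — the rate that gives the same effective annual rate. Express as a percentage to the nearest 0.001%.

EAR = (1 + 0.0485/12)^12 − 1 = 0.049593.
Compounded annually, the equivalent nominal rate is the EAR itself: 4.959%.

4.959%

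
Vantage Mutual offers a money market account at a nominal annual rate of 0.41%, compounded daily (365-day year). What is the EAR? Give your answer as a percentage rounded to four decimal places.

EAR = (1 + 0.0041/365)^365 − 1.
= (1 + 0.000011)^365 − 1 = 1.004108 − 1 = 0.4108%.

0.4108%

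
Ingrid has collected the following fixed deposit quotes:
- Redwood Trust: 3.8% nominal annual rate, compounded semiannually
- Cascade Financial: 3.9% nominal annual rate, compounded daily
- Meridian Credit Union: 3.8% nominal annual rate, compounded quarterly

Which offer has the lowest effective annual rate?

Redwood Trust

Redwood Trust: (1 + 0.038/2)^2 − 1 = 3.836%
Cascade Financial: (1 + 0.039/365)^365 − 1 = 3.977%
Meridian Credit Union: (1 + 0.038/4)^4 − 1 = 3.854%
The lowest effective annual rate is Redwood Trust at 3.836%.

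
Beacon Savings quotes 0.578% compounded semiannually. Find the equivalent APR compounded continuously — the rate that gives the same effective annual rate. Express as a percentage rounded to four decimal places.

EAR = (1 + 0.00578/2)^2 − 1 = 0.005788.
Equivalent continuous rate: r = ln(1 + 0.005788) = 0.005772 = 0.5772%.

0.5772%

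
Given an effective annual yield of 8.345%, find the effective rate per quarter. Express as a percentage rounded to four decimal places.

2.0240%

The per-quarter rate i satisfies (1 + i)^4 = 1 + 0.08345.
i = 1.08345^(1/4) − 1 = 0.0202397 = 2.0240%.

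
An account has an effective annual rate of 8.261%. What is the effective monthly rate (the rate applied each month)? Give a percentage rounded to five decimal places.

0.66365%

The per-month rate i satisfies (1 + i)^12 = 1 + 0.08261.
i = 1.08261^(1/12) − 1 = 0.0066365 = 0.66365%.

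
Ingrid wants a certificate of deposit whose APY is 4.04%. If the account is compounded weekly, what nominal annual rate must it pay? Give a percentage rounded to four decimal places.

(1 + r/52)^52 − 1 = 0.0404, so 1 + r/52 = 1.0404^(1/52).
r/52 = 0.000762, so r = 0.039620 = 3.9620%.

3.9620%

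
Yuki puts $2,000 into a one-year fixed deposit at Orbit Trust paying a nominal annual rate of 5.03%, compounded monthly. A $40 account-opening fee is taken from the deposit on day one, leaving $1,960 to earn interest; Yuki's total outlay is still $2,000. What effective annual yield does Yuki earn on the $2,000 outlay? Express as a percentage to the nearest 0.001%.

3.045%

Value after one year: 1,960 × (1 + 0.0503/12)^12 = 1,960 × 1.051476 = $2,060.89.
Effective yield on the $2,000 outlay: 2,060.89 / 2,000 − 1 = 0.030446 = 3.045%.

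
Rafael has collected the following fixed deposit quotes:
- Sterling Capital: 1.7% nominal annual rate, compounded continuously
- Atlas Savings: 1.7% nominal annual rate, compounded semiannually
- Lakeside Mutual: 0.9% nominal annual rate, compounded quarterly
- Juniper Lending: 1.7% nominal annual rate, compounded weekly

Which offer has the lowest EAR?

Lakeside Mutual

Sterling Capital: e^0.017 − 1 = 1.715%
Atlas Savings: (1 + 0.017/2)^2 − 1 = 1.707%
Lakeside Mutual: (1 + 0.009/4)^4 − 1 = 0.903%
Juniper Lending: (1 + 0.017/52)^52 − 1 = 1.714%
The lowest effective annual rate is Lakeside Mutual at 0.903%.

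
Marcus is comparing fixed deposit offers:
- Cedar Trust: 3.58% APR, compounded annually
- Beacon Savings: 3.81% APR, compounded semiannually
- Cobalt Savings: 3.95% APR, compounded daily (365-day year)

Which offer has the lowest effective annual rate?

Cedar Trust: compounded annually, EAR = 3.580%
Beacon Savings: (1 + 0.0381/2)^2 − 1 = 3.846%
Cobalt Savings: (1 + 0.0395/365)^365 − 1 = 4.029%
The lowest effective annual rate is Cedar Trust at 3.580%.

Cedar Trust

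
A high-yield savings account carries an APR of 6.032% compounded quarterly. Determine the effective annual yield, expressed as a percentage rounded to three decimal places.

EAR = (1 + 0.06032/4)^4 − 1.
= (1 + 0.015080)^4 − 1 = 1.061698 − 1 = 6.170%.

6.170%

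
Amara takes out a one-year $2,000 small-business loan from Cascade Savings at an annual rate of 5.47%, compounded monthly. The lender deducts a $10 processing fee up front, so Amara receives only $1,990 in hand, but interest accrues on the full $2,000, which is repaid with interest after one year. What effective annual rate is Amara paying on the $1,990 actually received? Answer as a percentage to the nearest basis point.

6.14%

Amount owed after one year: 2,000 × (1 + 0.0547/12)^12 = 2,000 × 1.056092 = $2,112.18.
Effective rate on net proceeds: 2,112.18 / 1,990 − 1 = 0.061399 = 6.14%.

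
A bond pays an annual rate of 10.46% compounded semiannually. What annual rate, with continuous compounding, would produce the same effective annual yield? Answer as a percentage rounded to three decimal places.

10.196%

EAR = (1 + 0.1046/2)^2 − 1 = 0.107335.
Equivalent continuous rate: r = ln(1 + 0.107335) = 0.101956 = 10.196%.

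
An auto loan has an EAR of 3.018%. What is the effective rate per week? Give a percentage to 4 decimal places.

0.0572%

The per-week rate i satisfies (1 + i)^52 = 1 + 0.03018.
i = 1.03018^(1/52) − 1 = 0.0005720 = 0.0572%.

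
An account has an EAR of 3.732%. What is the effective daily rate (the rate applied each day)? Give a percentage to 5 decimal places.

The per-day rate i satisfies (1 + i)^365 = 1 + 0.03732.
i = 1.03732^(1/365) − 1 = 0.0001004 = 0.01004%.

0.01004%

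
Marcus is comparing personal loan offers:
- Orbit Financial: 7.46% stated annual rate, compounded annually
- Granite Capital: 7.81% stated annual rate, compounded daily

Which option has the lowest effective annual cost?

Orbit Financial

Orbit Financial: compounded annually, EAR = 7.460%
Granite Capital: (1 + 0.0781/365)^365 − 1 = 8.122%
The lowest effective annual rate is Orbit Financial at 7.460%.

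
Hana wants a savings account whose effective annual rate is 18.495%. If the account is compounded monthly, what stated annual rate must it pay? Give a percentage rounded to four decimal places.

(1 + r/12)^12 − 1 = 0.18495, so 1 + r/12 = 1.18495^(1/12).
r/12 = 0.014242, so r = 0.170906 = 17.0906%.

17.0906%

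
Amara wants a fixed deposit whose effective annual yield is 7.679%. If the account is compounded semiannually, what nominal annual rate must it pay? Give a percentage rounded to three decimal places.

7.537%

(1 + r/2)^2 − 1 = 0.07679, so 1 + r/2 = 1.07679^(1/2).
r/2 = 0.037685, so r = 0.075370 = 7.537%.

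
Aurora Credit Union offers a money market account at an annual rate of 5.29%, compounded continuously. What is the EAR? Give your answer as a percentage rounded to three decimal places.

With continuous compounding, EAR = e^0.0529 − 1.
e^0.0529 = 1.054324, so EAR = 0.054324 = 5.432%.

5.432%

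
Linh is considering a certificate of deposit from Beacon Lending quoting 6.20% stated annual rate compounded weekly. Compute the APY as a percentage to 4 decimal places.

EAR = (1 + 0.0620/52)^52 − 1.
= (1 + 0.001192)^52 − 1 = 1.063923 − 1 = 6.3923%.

6.3923%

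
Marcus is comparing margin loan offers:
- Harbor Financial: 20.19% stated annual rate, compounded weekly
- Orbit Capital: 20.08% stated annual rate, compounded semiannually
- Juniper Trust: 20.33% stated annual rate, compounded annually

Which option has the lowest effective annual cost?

Juniper Trust

Harbor Financial: (1 + 0.2019/52)^52 − 1 = 22.325%
Orbit Capital: (1 + 0.2008/2)^2 − 1 = 21.088%
Juniper Trust: compounded annually, EAR = 20.330%
The lowest effective annual rate is Juniper Trust at 20.330%.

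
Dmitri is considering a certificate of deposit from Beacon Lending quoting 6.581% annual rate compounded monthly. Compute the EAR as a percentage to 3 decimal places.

EAR = (1 + 0.06581/12)^12 − 1.
= 1.067832 − 1 = 6.783%.

6.783%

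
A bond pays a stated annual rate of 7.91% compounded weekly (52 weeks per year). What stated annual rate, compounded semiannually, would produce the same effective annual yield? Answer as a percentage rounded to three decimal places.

8.062%

EAR = (1 + 0.0791/52)^52 − 1 = 0.082248.
Solve (1 + r/2)^2 = 1.082248: r/2 = 1.082248^(1/2) − 1 = 0.040311, so r = 0.080623 = 8.062%.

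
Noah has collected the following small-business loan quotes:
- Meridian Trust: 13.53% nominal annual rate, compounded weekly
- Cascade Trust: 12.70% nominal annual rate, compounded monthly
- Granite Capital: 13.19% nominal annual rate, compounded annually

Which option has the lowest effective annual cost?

Granite Capital

Meridian Trust: (1 + 0.1353/52)^52 − 1 = 14.468%
Cascade Trust: (1 + 0.1270/12)^12 − 1 = 13.466%
Granite Capital: compounded annually, EAR = 13.190%
The lowest effective annual rate is Granite Capital at 13.190%.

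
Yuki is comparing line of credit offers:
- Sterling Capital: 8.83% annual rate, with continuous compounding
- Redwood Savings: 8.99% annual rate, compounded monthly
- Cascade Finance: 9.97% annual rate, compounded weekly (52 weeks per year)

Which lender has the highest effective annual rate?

Sterling Capital: e^0.0883 − 1 = 9.232%
Redwood Savings: (1 + 0.0899/12)^12 − 1 = 9.370%
Cascade Finance: (1 + 0.0997/52)^52 − 1 = 10.473%
The highest effective annual rate is Cascade Finance at 10.473%.

Cascade Finance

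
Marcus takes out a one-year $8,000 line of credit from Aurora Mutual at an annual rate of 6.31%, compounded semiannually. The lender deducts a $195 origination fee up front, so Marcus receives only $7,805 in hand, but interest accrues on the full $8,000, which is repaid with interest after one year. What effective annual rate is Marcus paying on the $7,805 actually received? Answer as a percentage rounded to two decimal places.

Amount owed after one year: 8,000 × (1 + 0.0631/2)^2 = 8,000 × 1.064095 = $8,512.76.
Effective rate on net proceeds: 8,512.76 / 7,805 − 1 = 0.090681 = 9.07%.

9.07%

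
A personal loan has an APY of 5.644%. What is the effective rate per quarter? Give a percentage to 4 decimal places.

1.3821%

The per-quarter rate i satisfies (1 + i)^4 = 1 + 0.05644.
i = 1.05644^(1/4) − 1 = 0.0138208 = 1.3821%.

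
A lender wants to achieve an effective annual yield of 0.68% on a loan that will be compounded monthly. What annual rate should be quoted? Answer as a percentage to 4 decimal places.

(1 + r/12)^12 − 1 = 0.0068, so 1 + r/12 = 1.0068^(1/12).
r/12 = 0.000565, so r = 0.006779 = 0.6779%.

0.6779%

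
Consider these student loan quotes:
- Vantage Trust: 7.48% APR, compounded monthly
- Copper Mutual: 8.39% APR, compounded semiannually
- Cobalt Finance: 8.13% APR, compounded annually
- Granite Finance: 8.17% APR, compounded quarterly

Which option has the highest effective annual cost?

Copper Mutual

Vantage Trust: (1 + 0.0748/12)^12 − 1 = 7.742%
Copper Mutual: (1 + 0.0839/2)^2 − 1 = 8.566%
Cobalt Finance: compounded annually, EAR = 8.130%
Granite Finance: (1 + 0.0817/4)^4 − 1 = 8.424%
The highest effective annual rate is Copper Mutual at 8.566%.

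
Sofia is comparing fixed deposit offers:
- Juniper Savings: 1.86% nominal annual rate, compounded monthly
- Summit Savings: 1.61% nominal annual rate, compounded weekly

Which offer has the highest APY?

Juniper Savings: (1 + 0.0186/12)^12 − 1 = 1.876%
Summit Savings: (1 + 0.0161/52)^52 − 1 = 1.623%
The highest effective annual rate is Juniper Savings at 1.876%.

Juniper Savings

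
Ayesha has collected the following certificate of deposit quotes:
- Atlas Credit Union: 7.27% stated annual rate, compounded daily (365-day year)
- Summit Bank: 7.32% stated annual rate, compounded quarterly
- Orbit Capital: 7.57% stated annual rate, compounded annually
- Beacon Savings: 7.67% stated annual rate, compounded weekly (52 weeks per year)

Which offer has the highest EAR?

Beacon Savings

Atlas Credit Union: (1 + 0.0727/365)^365 − 1 = 7.540%
Summit Bank: (1 + 0.0732/4)^4 − 1 = 7.523%
Orbit Capital: compounded annually, EAR = 7.570%
Beacon Savings: (1 + 0.0767/52)^52 − 1 = 7.966%
The highest effective annual rate is Beacon Savings at 7.966%.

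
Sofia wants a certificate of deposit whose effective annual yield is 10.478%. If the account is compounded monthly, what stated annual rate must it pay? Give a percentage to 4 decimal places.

(1 + r/12)^12 − 1 = 0.10478, so 1 + r/12 = 1.10478^(1/12).
r/12 = 0.008338, so r = 0.100061 = 10.0061%.

10.0061%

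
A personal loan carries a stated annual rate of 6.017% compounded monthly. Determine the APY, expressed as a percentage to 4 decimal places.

EAR = (1 + 0.06017/12)^12 − 1.
= 1.061857 − 1 = 6.1857%.

6.1857%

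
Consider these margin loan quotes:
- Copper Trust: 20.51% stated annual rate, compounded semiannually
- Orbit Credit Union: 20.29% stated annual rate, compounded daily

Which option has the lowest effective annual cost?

Copper Trust

Copper Trust: (1 + 0.2051/2)^2 − 1 = 21.562%
Orbit Credit Union: (1 + 0.2029/365)^365 − 1 = 22.488%
The lowest effective annual rate is Copper Trust at 21.562%.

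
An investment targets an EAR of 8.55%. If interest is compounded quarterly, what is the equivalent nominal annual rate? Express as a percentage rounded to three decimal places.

8.289%

(1 + r/4)^4 − 1 = 0.0855, so 1 + r/4 = 1.0855^(1/4).
r/4 = 0.020722, so r = 0.082888 = 8.289%.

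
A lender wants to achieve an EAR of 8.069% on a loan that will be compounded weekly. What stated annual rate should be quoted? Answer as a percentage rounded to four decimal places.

(1 + r/52)^52 − 1 = 0.08069, so 1 + r/52 = 1.08069^(1/52).
r/52 = 0.001493, so r = 0.077658 = 7.7658%.

7.7658%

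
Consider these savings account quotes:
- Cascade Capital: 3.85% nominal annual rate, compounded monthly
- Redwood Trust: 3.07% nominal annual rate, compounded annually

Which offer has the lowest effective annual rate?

Redwood Trust

Cascade Capital: (1 + 0.0385/12)^12 − 1 = 3.919%
Redwood Trust: compounded annually, EAR = 3.070%
The lowest effective annual rate is Redwood Trust at 3.070%.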